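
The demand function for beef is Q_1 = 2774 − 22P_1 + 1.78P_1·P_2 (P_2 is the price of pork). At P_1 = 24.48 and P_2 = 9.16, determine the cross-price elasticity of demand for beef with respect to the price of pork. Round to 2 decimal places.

At P_1 = 24.48 and P_2 = 9.16: Q_1 = 2634.582.
∂Q_1/∂P_2 = 1.78P_1 = 1.78(24.48) = 43.5744.
ε = (∂Q_1/∂P_2)(P_2/Q_1) = 43.5744 × (9.16/2634.582) ≈ 0.15.
ε > 0: substitutes.

0.15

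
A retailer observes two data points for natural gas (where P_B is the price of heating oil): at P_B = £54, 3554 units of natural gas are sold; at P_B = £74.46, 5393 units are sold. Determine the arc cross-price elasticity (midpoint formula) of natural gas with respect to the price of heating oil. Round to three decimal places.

ΔQ_A = 5393 − 3554 = 1839; ΔP_B = 74.46 − 54 = 20.46.
Midpoints: Q̄_A = 4473.5, P̄_B = 64.23.
ε = (ΔQ_A/Q̄_A)/(ΔP_B/P̄_B) = (1839/4473.5)/(20.46/64.23) ≈ 1.291.
ε > 0: natural gas and heating oil are substitutes.

1.291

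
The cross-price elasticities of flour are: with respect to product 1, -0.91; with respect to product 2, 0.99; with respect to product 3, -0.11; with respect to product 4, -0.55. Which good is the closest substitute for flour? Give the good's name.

Substitutes have ε > 0. Among the positive values, 0.99 (product 2) is largest.

product 2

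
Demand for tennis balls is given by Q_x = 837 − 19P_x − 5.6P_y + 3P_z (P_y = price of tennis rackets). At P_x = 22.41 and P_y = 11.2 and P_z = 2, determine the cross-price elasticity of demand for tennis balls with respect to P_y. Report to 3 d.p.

-0.177

At P_x = 22.41 and P_y = 11.2 and P_z = 2: Q_x = 354.49.
∂Q_x/∂P_y = -5.6.
ε = (∂Q_x/∂P_y)(P_y/Q_x) = -5.6 × (11.2/354.49) ≈ -0.177.
Since ε < 0, tennis balls and tennis rackets are complements.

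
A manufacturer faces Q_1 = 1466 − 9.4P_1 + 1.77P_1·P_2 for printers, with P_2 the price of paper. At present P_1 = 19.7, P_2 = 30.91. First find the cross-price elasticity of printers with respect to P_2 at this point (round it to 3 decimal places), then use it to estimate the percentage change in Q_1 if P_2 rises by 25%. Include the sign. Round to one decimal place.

11.4%

At P_1 = 19.7, P_2 = 30.91: Q_1 = 2358.621.
∂Q_1/∂P_2 = 1.77P_1 = 34.8690.
ε = (∂Q_1/∂P_2)(P_2/Q_1) = 34.8690 × 30.91/2358.621 ≈ 0.457.
%ΔQ_1 ≈ ε × %ΔP_2 = 0.457 × (25%) = 11.4%.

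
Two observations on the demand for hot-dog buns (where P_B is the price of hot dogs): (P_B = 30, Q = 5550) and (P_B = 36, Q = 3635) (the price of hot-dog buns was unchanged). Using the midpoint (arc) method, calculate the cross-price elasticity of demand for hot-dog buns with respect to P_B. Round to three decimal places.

ΔQ_A = 3635 − 5550 = -1915; ΔP_B = 36 − 30 = 6.
Midpoints: Q̄_A = 4592.5, P̄_B = 33.00.
ε = (ΔQ_A/Q̄_A)/(ΔP_B/P̄_B) = (-1915/4592.5)/(6/33.00) ≈ -2.293.

-2.293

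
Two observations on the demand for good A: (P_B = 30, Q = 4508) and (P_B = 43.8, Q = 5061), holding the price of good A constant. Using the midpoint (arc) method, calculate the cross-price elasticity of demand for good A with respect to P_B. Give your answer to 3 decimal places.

ΔQ_A = 5061 − 4508 = 553; ΔP_B = 43.8 − 30 = 13.8.
Midpoints: Q̄_A = 4784.5, P̄_B = 36.90.
ε = (ΔQ_A/Q̄_A)/(ΔP_B/P̄_B) = (553/4784.5)/(13.8/36.90) ≈ 0.309.
ε > 0: good A and good B are substitutes.

0.309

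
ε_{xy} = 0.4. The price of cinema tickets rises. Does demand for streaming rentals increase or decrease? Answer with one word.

ε > 0 and the price of cinema tickets rises, so the quantity of streaming rentals moves in the same direction: it increases.

increase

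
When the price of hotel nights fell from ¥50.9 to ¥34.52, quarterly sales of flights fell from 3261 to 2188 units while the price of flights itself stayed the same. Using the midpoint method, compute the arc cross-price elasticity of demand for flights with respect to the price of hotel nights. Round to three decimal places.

1.027

ΔQ_A = 2188 − 3261 = -1073; ΔP_B = 34.52 − 50.9 = -16.38.
Midpoints: Q̄_A = 2724.5, P̄_B = 42.71.
ε = (ΔQ_A/Q̄_A)/(ΔP_B/P̄_B) = (-1073/2724.5)/(-16.38/42.71) ≈ 1.027.
ε > 0: flights and hotel nights are substitutes.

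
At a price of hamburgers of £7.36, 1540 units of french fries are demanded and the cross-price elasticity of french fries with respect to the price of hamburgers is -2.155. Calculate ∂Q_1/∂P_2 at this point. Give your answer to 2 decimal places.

-450.91

ε = (∂Q_1/∂P_2)·(P_2/Q_1) ⇒ ∂Q_1/∂P_2 = ε·Q_1/P_2 = -2.155 × 1540/7.36 ≈ -450.91.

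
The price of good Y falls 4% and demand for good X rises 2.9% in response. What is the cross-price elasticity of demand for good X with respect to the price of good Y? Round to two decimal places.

-0.73

ε = (%ΔQ of good X) / (%ΔP of good Y) = (2.9%) / (-4%) ≈ -0.73.
Negative cross-price elasticity: complements.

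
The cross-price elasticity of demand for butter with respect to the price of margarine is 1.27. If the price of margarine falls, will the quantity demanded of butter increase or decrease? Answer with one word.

ε > 0 and the price of margarine falls, so the quantity of butter moves in the same direction: it decreases.

decrease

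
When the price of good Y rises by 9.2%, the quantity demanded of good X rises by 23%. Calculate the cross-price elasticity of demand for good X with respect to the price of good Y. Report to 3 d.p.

ε = (%ΔQ of good X) / (%ΔP of good Y) = (23%) / (9.2%) ≈ 2.500.

2.500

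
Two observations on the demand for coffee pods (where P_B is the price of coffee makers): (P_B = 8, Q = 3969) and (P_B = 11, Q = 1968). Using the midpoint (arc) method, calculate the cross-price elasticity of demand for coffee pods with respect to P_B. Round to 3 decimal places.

ΔQ_A = 1968 − 3969 = -2001; ΔP_B = 11 − 8 = 3.
Midpoints: Q̄_A = 2968.5, P̄_B = 9.50.
ε = (ΔQ_A/Q̄_A)/(ΔP_B/P̄_B) = (-2001/2968.5)/(3/9.50) ≈ -2.135.

-2.135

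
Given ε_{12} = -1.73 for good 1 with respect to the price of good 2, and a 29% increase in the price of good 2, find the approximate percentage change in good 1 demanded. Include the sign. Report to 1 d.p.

%ΔQ ≈ ε × %ΔP of good 2 = -1.73 × (29%) = -50.2%.
Demand for good 1 falls by about 50.2%.

-50.2%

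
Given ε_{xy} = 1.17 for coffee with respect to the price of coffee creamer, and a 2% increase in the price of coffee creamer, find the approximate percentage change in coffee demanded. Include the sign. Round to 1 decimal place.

%ΔQ ≈ ε × %ΔP of coffee creamer = 1.17 × (2%) = 2.3%.
Demand for coffee rises by about 2.3%.

2.3%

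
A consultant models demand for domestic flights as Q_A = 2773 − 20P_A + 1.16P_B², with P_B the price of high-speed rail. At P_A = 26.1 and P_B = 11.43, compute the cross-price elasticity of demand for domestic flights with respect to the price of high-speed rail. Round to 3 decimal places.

At P_A = 26.1 and P_B = 11.43: Q_A = 2402.548.
∂Q_A/∂P_B = 2.32P_B = 2.32(11.43) = 26.5176.
ε = (∂Q_A/∂P_B)(P_B/Q_A) = 26.5176 × (11.43/2402.548) ≈ 0.126.

0.126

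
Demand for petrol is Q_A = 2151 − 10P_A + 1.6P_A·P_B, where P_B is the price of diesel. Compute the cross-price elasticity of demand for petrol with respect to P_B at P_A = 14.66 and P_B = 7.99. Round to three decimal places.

0.086

At P_A = 14.66 and P_B = 7.99: Q_A = 2191.813.
∂Q_A/∂P_B = 1.6P_A = 1.6(14.66) = 23.4560.
ε = (∂Q_A/∂P_B)(P_B/Q_A) = 23.4560 × (7.99/2191.813) ≈ 0.086.
ε > 0: substitutes.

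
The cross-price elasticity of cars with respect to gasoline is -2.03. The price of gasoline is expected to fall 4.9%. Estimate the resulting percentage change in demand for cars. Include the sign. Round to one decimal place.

%ΔQ ≈ ε × %ΔP of gasoline = -2.03 × (-4.9%) = 9.9%.

9.9%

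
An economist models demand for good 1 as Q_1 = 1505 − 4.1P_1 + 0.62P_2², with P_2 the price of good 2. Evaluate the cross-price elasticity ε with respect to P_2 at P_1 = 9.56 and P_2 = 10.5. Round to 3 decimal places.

At P_1 = 9.56 and P_2 = 10.5: Q_1 = 1534.159.
∂Q_1/∂P_2 = 1.24P_2 = 1.24(10.5) = 13.0200.
ε = (∂Q_1/∂P_2)(P_2/Q_1) = 13.0200 × (10.5/1534.159) ≈ 0.089.
ε > 0: substitutes.

0.089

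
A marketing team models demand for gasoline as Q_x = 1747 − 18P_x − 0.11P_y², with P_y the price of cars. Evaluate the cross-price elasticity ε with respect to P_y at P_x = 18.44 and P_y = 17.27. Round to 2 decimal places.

-0.05

At P_x = 18.44 and P_y = 17.27: Q_x = 1382.272.
∂Q_x/∂P_y = -0.22P_y = -0.22(17.27) = -3.7994.
ε = (∂Q_x/∂P_y)(P_y/Q_x) = -3.7994 × (17.27/1382.272) ≈ -0.05.
ε < 0: complements.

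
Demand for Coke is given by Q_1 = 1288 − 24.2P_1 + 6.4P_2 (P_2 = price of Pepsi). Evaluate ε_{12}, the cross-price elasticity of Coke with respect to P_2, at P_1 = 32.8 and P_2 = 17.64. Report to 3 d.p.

At P_1 = 32.8 and P_2 = 17.64: Q_1 = 607.136.
∂Q_1/∂P_2 = 6.4.
ε = (∂Q_1/∂P_2)(P_2/Q_1) = 6.4 × (17.64/607.136) ≈ 0.186.
Since ε > 0, Coke and Pepsi are substitutes.

0.186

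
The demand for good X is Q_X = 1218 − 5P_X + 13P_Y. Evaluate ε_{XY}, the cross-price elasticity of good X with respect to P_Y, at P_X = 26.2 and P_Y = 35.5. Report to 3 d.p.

0.298

At P_X = 26.2 and P_Y = 35.5: Q_X = 1548.5.
∂Q_X/∂P_Y = 13.
ε = (∂Q_X/∂P_Y)(P_Y/Q_X) = 13 × (35.5/1548.5) ≈ 0.298.
Since ε > 0, good X and good Y are substitutes.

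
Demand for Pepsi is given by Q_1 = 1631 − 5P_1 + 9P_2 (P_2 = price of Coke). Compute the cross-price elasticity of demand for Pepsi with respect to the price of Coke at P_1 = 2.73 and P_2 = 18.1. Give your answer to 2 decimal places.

At P_1 = 2.73 and P_2 = 18.1: Q_1 = 1780.25.
∂Q_1/∂P_2 = 9.
ε = (∂Q_1/∂P_2)(P_2/Q_1) = 9 × (18.1/1780.25) ≈ 0.09.

0.09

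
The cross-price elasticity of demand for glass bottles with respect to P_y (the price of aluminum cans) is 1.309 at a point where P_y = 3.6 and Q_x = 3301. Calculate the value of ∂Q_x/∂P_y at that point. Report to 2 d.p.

1200.28

ε = (∂Q_x/∂P_y)·(P_y/Q_x) ⇒ ∂Q_x/∂P_y = ε·Q_x/P_y = 1.309 × 3301/3.6 ≈ 1200.28.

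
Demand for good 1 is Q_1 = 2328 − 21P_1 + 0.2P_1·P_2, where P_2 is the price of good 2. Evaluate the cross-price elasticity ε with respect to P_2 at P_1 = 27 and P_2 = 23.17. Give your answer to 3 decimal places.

At P_1 = 27 and P_2 = 23.17: Q_1 = 1886.118.
∂Q_1/∂P_2 = 0.2P_1 = 0.2(27) = 5.4000.
ε = (∂Q_1/∂P_2)(P_2/Q_1) = 5.4000 × (23.17/1886.118) ≈ 0.066.

0.066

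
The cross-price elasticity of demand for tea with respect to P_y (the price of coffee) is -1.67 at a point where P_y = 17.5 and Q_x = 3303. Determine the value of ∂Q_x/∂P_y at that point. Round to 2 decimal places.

ε = (∂Q_x/∂P_y)·(P_y/Q_x) ⇒ ∂Q_x/∂P_y = ε·Q_x/P_y = -1.67 × 3303/17.5 ≈ -315.20.

-315.20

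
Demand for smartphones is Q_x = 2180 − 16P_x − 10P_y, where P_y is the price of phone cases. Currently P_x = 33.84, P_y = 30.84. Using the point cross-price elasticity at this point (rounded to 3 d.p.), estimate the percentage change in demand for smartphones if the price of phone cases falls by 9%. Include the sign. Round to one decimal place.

At P_x = 33.84, P_y = 30.84: Q_x = 1330.16.
∂Q_x/∂P_y = -10.
ε = (∂Q_x/∂P_y)(P_y/Q_x) = -10.0000 × 30.84/1330.16 ≈ -0.232.
%ΔQ_x ≈ ε × %ΔP_y = -0.232 × (-9%) = 2.1%.

2.1%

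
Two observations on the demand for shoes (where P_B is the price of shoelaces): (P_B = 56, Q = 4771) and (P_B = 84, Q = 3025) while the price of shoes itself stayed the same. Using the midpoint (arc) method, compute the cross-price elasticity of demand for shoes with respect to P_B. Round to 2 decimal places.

ΔQ_A = 3025 − 4771 = -1746; ΔP_B = 84 − 56 = 28.
Midpoints: Q̄_A = 3898.0, P̄_B = 70.00.
ε = (ΔQ_A/Q̄_A)/(ΔP_B/P̄_B) = (-1746/3898.0)/(28/70.00) ≈ -1.12.

-1.12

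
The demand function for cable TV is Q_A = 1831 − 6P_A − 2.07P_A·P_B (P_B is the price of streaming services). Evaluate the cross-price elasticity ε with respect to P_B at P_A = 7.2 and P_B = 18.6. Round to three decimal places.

-0.184

At P_A = 7.2 and P_B = 18.6: Q_A = 1510.586.
∂Q_A/∂P_B = -2.07P_A = -2.07(7.2) = -14.9040.
ε = (∂Q_A/∂P_B)(P_B/Q_A) = -14.9040 × (18.6/1510.586) ≈ -0.184.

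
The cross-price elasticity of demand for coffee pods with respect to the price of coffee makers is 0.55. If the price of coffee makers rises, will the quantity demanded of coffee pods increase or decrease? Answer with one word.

increase

ε > 0 and the price of coffee makers rises, so the quantity of coffee pods moves in the same direction: it increases.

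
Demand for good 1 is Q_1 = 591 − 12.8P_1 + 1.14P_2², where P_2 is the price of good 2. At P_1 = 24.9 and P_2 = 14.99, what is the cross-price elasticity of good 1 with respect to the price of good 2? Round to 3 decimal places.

0.969

At P_1 = 24.9 and P_2 = 14.99: Q_1 = 528.438.
∂Q_1/∂P_2 = 2.28P_2 = 2.28(14.99) = 34.1772.
ε = (∂Q_1/∂P_2)(P_2/Q_1) = 34.1772 × (14.99/528.438) ≈ 0.969.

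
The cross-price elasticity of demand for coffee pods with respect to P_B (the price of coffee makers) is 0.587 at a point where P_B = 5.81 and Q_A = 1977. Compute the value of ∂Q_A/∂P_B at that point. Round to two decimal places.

199.74

ε = (∂Q_A/∂P_B)·(P_B/Q_A) ⇒ ∂Q_A/∂P_B = ε·Q_A/P_B = 0.587 × 1977/5.81 ≈ 199.74.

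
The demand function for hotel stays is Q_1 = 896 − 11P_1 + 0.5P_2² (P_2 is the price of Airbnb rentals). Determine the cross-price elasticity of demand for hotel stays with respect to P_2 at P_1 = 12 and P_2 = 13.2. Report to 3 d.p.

At P_1 = 12 and P_2 = 13.2: Q_1 = 851.12.
∂Q_1/∂P_2 = 1P_2 = 1(13.2) = 13.2000.
ε = (∂Q_1/∂P_2)(P_2/Q_1) = 13.2000 × (13.2/851.12) ≈ 0.205.
ε > 0: substitutes.

0.205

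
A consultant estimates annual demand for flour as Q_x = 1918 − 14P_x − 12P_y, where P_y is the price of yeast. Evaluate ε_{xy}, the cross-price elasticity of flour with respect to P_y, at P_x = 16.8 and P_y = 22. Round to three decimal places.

-0.186

At P_x = 16.8 and P_y = 22: Q_x = 1418.8.
∂Q_x/∂P_y = -12.
ε = (∂Q_x/∂P_y)(P_y/Q_x) = -12 × (22/1418.8) ≈ -0.186.
Since ε < 0, flour and yeast are complements.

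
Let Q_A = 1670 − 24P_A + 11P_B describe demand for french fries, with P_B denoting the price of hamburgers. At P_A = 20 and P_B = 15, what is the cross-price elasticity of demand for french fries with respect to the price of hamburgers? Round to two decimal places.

0.12

At P_A = 20 and P_B = 15: Q_A = 1355.
∂Q_A/∂P_B = 11.
ε = (∂Q_A/∂P_B)(P_B/Q_A) = 11 × (15/1355) ≈ 0.12.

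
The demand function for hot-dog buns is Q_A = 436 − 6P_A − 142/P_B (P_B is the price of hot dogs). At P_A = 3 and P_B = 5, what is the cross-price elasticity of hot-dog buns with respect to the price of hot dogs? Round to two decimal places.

At P_A = 3 and P_B = 5: Q_A = 389.6.
∂Q_A/∂P_B = 142/P_B² = 5.6800.
ε = (∂Q_A/∂P_B)(P_B/Q_A) = 5.6800 × (5/389.6) ≈ 0.07.
ε > 0: substitutes.

0.07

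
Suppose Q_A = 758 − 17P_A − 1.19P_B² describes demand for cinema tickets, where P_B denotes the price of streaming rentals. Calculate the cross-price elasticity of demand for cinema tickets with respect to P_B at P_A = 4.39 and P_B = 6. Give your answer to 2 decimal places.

-0.13

At P_A = 4.39 and P_B = 6: Q_A = 640.53.
∂Q_A/∂P_B = -2.38P_B = -2.38(6) = -14.2800.
ε = (∂Q_A/∂P_B)(P_B/Q_A) = -14.2800 × (6/640.53) ≈ -0.13.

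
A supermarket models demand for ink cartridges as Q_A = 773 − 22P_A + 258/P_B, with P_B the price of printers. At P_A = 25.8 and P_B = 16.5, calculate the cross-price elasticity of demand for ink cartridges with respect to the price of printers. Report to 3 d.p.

At P_A = 25.8 and P_B = 16.5: Q_A = 221.036.
∂Q_A/∂P_B = −258/P_B² = -0.9477.
ε = (∂Q_A/∂P_B)(P_B/Q_A) = -0.9477 × (16.5/221.036) ≈ -0.071.
ε < 0: complements.

-0.071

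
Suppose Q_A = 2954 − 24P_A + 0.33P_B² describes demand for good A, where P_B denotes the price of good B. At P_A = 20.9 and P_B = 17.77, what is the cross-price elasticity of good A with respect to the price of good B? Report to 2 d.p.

At P_A = 20.9 and P_B = 17.77: Q_A = 2556.605.
∂Q_A/∂P_B = 0.66P_B = 0.66(17.77) = 11.7282.
ε = (∂Q_A/∂P_B)(P_B/Q_A) = 11.7282 × (17.77/2556.605) ≈ 0.08.
ε > 0: substitutes.

0.08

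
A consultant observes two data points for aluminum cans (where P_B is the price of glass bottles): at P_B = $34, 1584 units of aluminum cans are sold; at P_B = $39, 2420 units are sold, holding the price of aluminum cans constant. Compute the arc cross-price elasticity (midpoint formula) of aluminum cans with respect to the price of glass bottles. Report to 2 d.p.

3.05

ΔQ_A = 2420 − 1584 = 836; ΔP_B = 39 − 34 = 5.
Midpoints: Q̄_A = 2002.0, P̄_B = 36.50.
ε = (ΔQ_A/Q̄_A)/(ΔP_B/P̄_B) = (836/2002.0)/(5/36.50) ≈ 3.05.
ε > 0: aluminum cans and glass bottles are substitutes.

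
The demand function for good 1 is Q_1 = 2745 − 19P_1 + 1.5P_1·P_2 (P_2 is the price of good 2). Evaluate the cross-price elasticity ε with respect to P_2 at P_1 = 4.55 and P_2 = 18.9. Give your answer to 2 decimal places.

At P_1 = 4.55 and P_2 = 18.9: Q_1 = 2787.543.
∂Q_1/∂P_2 = 1.5P_1 = 1.5(4.55) = 6.8250.
ε = (∂Q_1/∂P_2)(P_2/Q_1) = 6.8250 × (18.9/2787.543) ≈ 0.05.
ε > 0: substitutes.

0.05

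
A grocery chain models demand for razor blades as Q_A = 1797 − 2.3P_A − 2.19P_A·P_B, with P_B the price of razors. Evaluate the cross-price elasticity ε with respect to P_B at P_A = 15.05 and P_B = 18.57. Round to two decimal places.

-0.53

At P_A = 15.05 and P_B = 18.57: Q_A = 1150.327.
∂Q_A/∂P_B = -2.19P_A = -2.19(15.05) = -32.9595.
ε = (∂Q_A/∂P_B)(P_B/Q_A) = -32.9595 × (18.57/1150.327) ≈ -0.53.
ε < 0: complements.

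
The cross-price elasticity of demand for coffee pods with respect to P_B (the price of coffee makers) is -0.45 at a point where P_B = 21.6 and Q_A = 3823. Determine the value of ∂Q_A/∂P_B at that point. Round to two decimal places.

ε = (∂Q_A/∂P_B)·(P_B/Q_A) ⇒ ∂Q_A/∂P_B = ε·Q_A/P_B = -0.45 × 3823/21.6 ≈ -79.65.

-79.65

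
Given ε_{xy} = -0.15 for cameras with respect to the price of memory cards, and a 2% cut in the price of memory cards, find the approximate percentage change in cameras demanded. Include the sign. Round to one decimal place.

%ΔQ ≈ ε × %ΔP of memory cards = -0.15 × (-2%) = 0.3%.

0.3%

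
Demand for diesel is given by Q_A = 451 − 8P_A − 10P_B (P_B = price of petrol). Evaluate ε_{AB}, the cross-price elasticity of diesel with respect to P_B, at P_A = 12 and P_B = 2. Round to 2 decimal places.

-0.06

At P_A = 12 and P_B = 2: Q_A = 335.
∂Q_A/∂P_B = -10.
ε = (∂Q_A/∂P_B)(P_B/Q_A) = -10 × (2/335) ≈ -0.06.
Since ε < 0, diesel and petrol are complements.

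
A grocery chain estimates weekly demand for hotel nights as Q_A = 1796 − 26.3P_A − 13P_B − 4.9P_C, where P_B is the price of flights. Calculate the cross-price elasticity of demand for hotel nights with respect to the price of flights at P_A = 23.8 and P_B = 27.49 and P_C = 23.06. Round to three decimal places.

At P_A = 23.8 and P_B = 27.49 and P_C = 23.06: Q_A = 699.696.
∂Q_A/∂P_B = -13.
ε = (∂Q_A/∂P_B)(P_B/Q_A) = -13 × (27.49/699.696) ≈ -0.511.

-0.511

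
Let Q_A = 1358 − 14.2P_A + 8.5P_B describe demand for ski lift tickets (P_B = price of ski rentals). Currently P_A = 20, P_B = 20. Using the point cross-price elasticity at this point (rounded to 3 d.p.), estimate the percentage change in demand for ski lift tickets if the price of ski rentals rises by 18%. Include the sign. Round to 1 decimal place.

2.5%

At P_A = 20, P_B = 20: Q_A = 1244.
∂Q_A/∂P_B = 8.5.
ε = (∂Q_A/∂P_B)(P_B/Q_A) = 8.5000 × 20/1244 ≈ 0.137.
%ΔQ_A ≈ ε × %ΔP_B = 0.137 × (18%) = 2.5%.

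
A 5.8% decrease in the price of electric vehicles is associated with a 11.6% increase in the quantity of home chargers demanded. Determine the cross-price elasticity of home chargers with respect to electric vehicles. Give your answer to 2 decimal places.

ε = (%ΔQ of home chargers) / (%ΔP of electric vehicles) = (11.6%) / (-5.8%) ≈ -2.00.
Negative cross-price elasticity: complements.

-2.00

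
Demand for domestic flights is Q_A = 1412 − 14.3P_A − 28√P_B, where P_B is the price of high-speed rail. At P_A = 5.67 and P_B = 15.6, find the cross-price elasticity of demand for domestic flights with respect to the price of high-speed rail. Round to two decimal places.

At P_A = 5.67 and P_B = 15.6: Q_A = 1220.328.
∂Q_A/∂P_B = -28/(2√P_B) = -28/(2√15.6) = -3.5446.
ε = (∂Q_A/∂P_B)(P_B/Q_A) = -3.5446 × (15.6/1220.328) ≈ -0.05.
ε < 0: complements.

-0.05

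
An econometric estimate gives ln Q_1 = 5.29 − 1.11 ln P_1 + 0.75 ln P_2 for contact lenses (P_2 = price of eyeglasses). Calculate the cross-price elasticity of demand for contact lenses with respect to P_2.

In a log-linear (constant-elasticity) demand function, the coefficient on ln P_2 is the cross-price elasticity.
ε = 0.75. Positive, so contact lenses and eyeglasses are substitutes.

0.75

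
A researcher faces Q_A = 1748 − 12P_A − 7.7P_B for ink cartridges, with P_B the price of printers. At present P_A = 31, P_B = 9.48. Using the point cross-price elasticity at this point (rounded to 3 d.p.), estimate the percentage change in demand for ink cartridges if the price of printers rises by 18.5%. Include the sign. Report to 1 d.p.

-1.0%

At P_A = 31, P_B = 9.48: Q_A = 1303.004.
∂Q_A/∂P_B = -7.7.
ε = (∂Q_A/∂P_B)(P_B/Q_A) = -7.7000 × 9.48/1303.004 ≈ -0.056.
%ΔQ_A ≈ ε × %ΔP_B = -0.056 × (18.5%) = -1.0%.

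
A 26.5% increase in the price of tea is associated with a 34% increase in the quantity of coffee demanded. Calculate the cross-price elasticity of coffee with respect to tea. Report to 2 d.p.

1.28

ε = (%ΔQ of coffee) / (%ΔP of tea) = (34%) / (26.5%) ≈ 1.28.
Positive cross-price elasticity: substitutes.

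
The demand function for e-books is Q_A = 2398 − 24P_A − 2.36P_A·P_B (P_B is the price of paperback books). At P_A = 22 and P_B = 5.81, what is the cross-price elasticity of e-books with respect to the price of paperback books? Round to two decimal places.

-0.19

At P_A = 22 and P_B = 5.81: Q_A = 1568.345.
∂Q_A/∂P_B = -2.36P_A = -2.36(22) = -51.9200.
ε = (∂Q_A/∂P_B)(P_B/Q_A) = -51.9200 × (5.81/1568.345) ≈ -0.19.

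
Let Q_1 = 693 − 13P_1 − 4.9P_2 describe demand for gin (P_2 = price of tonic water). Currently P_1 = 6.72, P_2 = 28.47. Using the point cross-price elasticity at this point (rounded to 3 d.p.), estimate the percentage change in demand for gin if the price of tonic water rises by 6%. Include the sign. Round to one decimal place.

-1.8%

At P_1 = 6.72, P_2 = 28.47: Q_1 = 466.137.
∂Q_1/∂P_2 = -4.9.
ε = (∂Q_1/∂P_2)(P_2/Q_1) = -4.9000 × 28.47/466.137 ≈ -0.299.
%ΔQ_1 ≈ ε × %ΔP_2 = -0.299 × (6%) = -1.8%.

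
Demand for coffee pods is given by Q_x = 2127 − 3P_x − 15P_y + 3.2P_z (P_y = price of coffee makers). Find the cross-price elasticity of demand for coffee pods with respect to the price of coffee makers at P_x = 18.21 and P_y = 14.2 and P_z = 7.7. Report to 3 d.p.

At P_x = 18.21 and P_y = 14.2 and P_z = 7.7: Q_x = 1884.01.
∂Q_x/∂P_y = -15.
ε = (∂Q_x/∂P_y)(P_y/Q_x) = -15 × (14.2/1884.01) ≈ -0.113.
Since ε < 0, coffee pods and coffee makers are complements.

-0.113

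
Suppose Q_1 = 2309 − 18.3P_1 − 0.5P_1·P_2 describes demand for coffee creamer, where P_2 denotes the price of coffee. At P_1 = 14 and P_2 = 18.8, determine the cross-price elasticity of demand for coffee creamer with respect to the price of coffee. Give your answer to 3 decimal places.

-0.068

At P_1 = 14 and P_2 = 18.8: Q_1 = 1921.2.
∂Q_1/∂P_2 = -0.5P_1 = -0.5(14) = -7.0000.
ε = (∂Q_1/∂P_2)(P_2/Q_1) = -7.0000 × (18.8/1921.2) ≈ -0.068.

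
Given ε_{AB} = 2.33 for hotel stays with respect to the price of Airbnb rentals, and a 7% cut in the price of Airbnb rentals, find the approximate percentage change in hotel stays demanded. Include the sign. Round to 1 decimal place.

-16.3%

%ΔQ ≈ ε × %ΔP of Airbnb rentals = 2.33 × (-7%) = -16.3%.
Demand for hotel stays falls by about 16.3%.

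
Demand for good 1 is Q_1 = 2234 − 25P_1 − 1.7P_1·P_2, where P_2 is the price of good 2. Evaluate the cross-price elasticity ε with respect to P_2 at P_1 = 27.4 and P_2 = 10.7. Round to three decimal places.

-0.474

At P_1 = 27.4 and P_2 = 10.7: Q_1 = 1050.594.
∂Q_1/∂P_2 = -1.7P_1 = -1.7(27.4) = -46.5800.
ε = (∂Q_1/∂P_2)(P_2/Q_1) = -46.5800 × (10.7/1050.594) ≈ -0.474.
ε < 0: complements.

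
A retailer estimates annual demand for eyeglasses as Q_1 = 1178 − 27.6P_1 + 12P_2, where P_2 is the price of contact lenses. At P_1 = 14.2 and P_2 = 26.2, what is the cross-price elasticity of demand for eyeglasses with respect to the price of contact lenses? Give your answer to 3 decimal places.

0.286

At P_1 = 14.2 and P_2 = 26.2: Q_1 = 1100.48.
∂Q_1/∂P_2 = 12.
ε = (∂Q_1/∂P_2)(P_2/Q_1) = 12 × (26.2/1100.48) ≈ 0.286.
Since ε > 0, eyeglasses and contact lenses are substitutes.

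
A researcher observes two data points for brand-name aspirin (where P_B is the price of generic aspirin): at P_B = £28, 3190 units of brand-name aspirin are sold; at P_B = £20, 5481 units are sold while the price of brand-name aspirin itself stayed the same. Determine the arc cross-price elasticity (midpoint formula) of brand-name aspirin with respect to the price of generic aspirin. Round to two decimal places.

ΔQ_A = 5481 − 3190 = 2291; ΔP_B = 20 − 28 = -8.
Midpoints: Q̄_A = 4335.5, P̄_B = 24.00.
ε = (ΔQ_A/Q̄_A)/(ΔP_B/P̄_B) = (2291/4335.5)/(-8/24.00) ≈ -1.59.

-1.59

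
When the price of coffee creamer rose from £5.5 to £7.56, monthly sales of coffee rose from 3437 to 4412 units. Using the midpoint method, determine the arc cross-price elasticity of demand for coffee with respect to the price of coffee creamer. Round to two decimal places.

0.79

ΔQ_A = 4412 − 3437 = 975; ΔP_B = 7.56 − 5.5 = 2.06.
Midpoints: Q̄_A = 3924.5, P̄_B = 6.53.
ε = (ΔQ_A/Q̄_A)/(ΔP_B/P̄_B) = (975/3924.5)/(2.06/6.53) ≈ 0.79.
ε > 0: coffee and coffee creamer are substitutes.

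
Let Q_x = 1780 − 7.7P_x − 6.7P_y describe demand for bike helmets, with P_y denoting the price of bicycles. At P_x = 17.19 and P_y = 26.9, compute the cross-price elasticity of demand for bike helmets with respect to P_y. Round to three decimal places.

At P_x = 17.19 and P_y = 26.9: Q_x = 1467.407.
∂Q_x/∂P_y = -6.7.
ε = (∂Q_x/∂P_y)(P_y/Q_x) = -6.7 × (26.9/1467.407) ≈ -0.123.

-0.123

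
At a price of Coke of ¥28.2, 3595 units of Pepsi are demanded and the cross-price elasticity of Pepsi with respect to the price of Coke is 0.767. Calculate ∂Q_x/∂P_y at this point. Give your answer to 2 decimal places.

ε = (∂Q_x/∂P_y)·(P_y/Q_x) ⇒ ∂Q_x/∂P_y = ε·Q_x/P_y = 0.767 × 3595/28.2 ≈ 97.78.

97.78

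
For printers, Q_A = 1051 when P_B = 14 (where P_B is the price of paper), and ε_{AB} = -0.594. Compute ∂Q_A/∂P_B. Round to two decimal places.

-44.59

ε = (∂Q_A/∂P_B)·(P_B/Q_A) ⇒ ∂Q_A/∂P_B = ε·Q_A/P_B = -0.594 × 1051/14 ≈ -44.59.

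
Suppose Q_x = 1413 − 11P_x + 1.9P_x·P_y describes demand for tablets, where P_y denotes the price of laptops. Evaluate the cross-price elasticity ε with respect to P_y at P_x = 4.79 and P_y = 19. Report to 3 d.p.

0.113

At P_x = 4.79 and P_y = 19: Q_x = 1533.229.
∂Q_x/∂P_y = 1.9P_x = 1.9(4.79) = 9.1010.
ε = (∂Q_x/∂P_y)(P_y/Q_x) = 9.1010 × (19/1533.229) ≈ 0.113.
ε > 0: substitutes.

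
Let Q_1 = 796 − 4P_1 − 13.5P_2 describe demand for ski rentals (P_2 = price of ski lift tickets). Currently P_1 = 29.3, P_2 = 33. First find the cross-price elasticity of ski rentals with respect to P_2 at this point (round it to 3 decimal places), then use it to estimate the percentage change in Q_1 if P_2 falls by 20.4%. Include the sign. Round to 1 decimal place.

39.0%

At P_1 = 29.3, P_2 = 33: Q_1 = 233.3.
∂Q_1/∂P_2 = -13.5.
ε = (∂Q_1/∂P_2)(P_2/Q_1) = -13.5000 × 33/233.3 ≈ -1.910.
%ΔQ_1 ≈ ε × %ΔP_2 = -1.910 × (-20.4%) = 39.0%.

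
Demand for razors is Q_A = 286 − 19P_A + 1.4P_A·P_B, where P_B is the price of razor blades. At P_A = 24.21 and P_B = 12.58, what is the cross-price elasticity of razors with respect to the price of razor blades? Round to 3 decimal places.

1.689

At P_A = 24.21 and P_B = 12.58: Q_A = 252.397.
∂Q_A/∂P_B = 1.4P_A = 1.4(24.21) = 33.8940.
ε = (∂Q_A/∂P_B)(P_B/Q_A) = 33.8940 × (12.58/252.397) ≈ 1.689.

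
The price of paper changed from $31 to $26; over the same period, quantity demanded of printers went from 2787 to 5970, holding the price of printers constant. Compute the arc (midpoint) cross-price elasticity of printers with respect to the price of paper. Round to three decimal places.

ΔQ_A = 5970 − 2787 = 3183; ΔP_B = 26 − 31 = -5.
Midpoints: Q̄_A = 4378.5, P̄_B = 28.50.
ε = (ΔQ_A/Q̄_A)/(ΔP_B/P̄_B) = (3183/4378.5)/(-5/28.50) ≈ -4.144.

-4.144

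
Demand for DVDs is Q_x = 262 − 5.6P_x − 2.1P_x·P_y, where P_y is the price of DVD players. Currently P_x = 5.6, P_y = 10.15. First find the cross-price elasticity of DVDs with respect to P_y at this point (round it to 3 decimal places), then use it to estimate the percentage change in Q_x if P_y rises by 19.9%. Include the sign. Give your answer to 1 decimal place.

-21.4%

At P_x = 5.6, P_y = 10.15: Q_x = 111.276.
∂Q_x/∂P_y = -2.1P_x = -11.7600.
ε = (∂Q_x/∂P_y)(P_y/Q_x) = -11.7600 × 10.15/111.276 ≈ -1.073.
%ΔQ_x ≈ ε × %ΔP_y = -1.073 × (19.9%) = -21.4%.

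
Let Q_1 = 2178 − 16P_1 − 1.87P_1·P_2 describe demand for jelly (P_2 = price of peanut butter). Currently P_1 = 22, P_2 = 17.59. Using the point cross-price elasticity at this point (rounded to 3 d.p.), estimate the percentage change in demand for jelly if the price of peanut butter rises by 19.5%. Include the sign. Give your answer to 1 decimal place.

At P_1 = 22, P_2 = 17.59: Q_1 = 1102.347.
∂Q_1/∂P_2 = -1.87P_1 = -41.1400.
ε = (∂Q_1/∂P_2)(P_2/Q_1) = -41.1400 × 17.59/1102.347 ≈ -0.656.
%ΔQ_1 ≈ ε × %ΔP_2 = -0.656 × (19.5%) = -12.8%.

-12.8%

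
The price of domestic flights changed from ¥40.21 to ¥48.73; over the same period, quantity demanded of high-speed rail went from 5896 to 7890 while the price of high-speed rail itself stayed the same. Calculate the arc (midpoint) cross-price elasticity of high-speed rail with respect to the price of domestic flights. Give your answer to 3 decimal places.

1.510

ΔQ_A = 7890 − 5896 = 1994; ΔP_B = 48.73 − 40.21 = 8.52.
Midpoints: Q̄_A = 6893.0, P̄_B = 44.47.
ε = (ΔQ_A/Q̄_A)/(ΔP_B/P̄_B) = (1994/6893.0)/(8.52/44.47) ≈ 1.510.
ε > 0: high-speed rail and domestic flights are substitutes.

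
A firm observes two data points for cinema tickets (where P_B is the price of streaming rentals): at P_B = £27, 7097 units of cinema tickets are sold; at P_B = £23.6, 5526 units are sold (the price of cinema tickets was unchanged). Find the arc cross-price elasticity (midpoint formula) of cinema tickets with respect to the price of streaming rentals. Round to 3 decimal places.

ΔQ_A = 5526 − 7097 = -1571; ΔP_B = 23.6 − 27 = -3.4.
Midpoints: Q̄_A = 6311.5, P̄_B = 25.30.
ε = (ΔQ_A/Q̄_A)/(ΔP_B/P̄_B) = (-1571/6311.5)/(-3.4/25.30) ≈ 1.852.

1.852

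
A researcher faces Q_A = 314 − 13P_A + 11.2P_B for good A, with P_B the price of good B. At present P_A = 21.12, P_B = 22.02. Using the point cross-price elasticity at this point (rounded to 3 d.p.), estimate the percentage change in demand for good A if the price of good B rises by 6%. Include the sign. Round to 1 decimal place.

5.2%

At P_A = 21.12, P_B = 22.02: Q_A = 286.064.
∂Q_A/∂P_B = 11.2.
ε = (∂Q_A/∂P_B)(P_B/Q_A) = 11.2000 × 22.02/286.064 ≈ 0.862.
%ΔQ_A ≈ ε × %ΔP_B = 0.862 × (6%) = 5.2%.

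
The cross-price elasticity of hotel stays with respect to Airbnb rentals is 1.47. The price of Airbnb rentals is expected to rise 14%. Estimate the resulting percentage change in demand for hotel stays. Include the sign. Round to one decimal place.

%ΔQ ≈ ε × %ΔP of Airbnb rentals = 1.47 × (14%) = 20.6%.

20.6%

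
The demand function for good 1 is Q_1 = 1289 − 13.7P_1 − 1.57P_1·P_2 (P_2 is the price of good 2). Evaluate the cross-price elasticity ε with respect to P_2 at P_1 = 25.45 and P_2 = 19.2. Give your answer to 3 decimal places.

-4.430

At P_1 = 25.45 and P_2 = 19.2: Q_1 = 173.170.
∂Q_1/∂P_2 = -1.57P_1 = -1.57(25.45) = -39.9565.
ε = (∂Q_1/∂P_2)(P_2/Q_1) = -39.9565 × (19.2/173.170) ≈ -4.430.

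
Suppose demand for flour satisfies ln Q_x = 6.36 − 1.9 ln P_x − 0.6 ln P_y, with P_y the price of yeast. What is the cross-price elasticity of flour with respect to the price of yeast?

-0.60

In a log-linear (constant-elasticity) demand function, the coefficient on ln P_y is the cross-price elasticity.
ε = -0.60. Negative, so flour and yeast are complements.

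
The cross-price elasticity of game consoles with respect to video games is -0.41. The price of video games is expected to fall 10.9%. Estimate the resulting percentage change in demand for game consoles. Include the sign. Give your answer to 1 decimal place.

%ΔQ ≈ ε × %ΔP of video games = -0.41 × (-10.9%) = 4.5%.
Demand for game consoles rises by about 4.5%.

4.5%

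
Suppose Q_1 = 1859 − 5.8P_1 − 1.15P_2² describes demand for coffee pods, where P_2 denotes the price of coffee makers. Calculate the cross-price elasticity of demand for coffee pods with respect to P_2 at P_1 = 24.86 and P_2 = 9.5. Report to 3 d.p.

At P_1 = 24.86 and P_2 = 9.5: Q_1 = 1611.024.
∂Q_1/∂P_2 = -2.3P_2 = -2.3(9.5) = -21.8500.
ε = (∂Q_1/∂P_2)(P_2/Q_1) = -21.8500 × (9.5/1611.024) ≈ -0.129.
ε < 0: complements.

-0.129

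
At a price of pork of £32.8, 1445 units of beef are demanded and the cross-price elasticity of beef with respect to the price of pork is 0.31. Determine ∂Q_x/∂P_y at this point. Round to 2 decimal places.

ε = (∂Q_x/∂P_y)·(P_y/Q_x) ⇒ ∂Q_x/∂P_y = ε·Q_x/P_y = 0.31 × 1445/32.8 ≈ 13.66.

13.66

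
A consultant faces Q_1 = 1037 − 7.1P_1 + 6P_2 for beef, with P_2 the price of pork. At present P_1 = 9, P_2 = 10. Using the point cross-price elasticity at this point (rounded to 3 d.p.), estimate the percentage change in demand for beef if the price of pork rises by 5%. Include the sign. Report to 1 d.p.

0.3%

At P_1 = 9, P_2 = 10: Q_1 = 1033.1.
∂Q_1/∂P_2 = 6.
ε = (∂Q_1/∂P_2)(P_2/Q_1) = 6.0000 × 10/1033.1 ≈ 0.058.
%ΔQ_1 ≈ ε × %ΔP_2 = 0.058 × (5%) = 0.3%.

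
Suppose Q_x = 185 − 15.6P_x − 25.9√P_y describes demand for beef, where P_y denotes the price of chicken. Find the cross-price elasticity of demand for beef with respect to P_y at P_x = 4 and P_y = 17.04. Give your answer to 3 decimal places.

-3.408

At P_x = 4 and P_y = 17.04: Q_x = 15.686.
∂Q_x/∂P_y = -25.9/(2√P_y) = -25.9/(2√17.04) = -3.1371.
ε = (∂Q_x/∂P_y)(P_y/Q_x) = -3.1371 × (17.04/15.686) ≈ -3.408.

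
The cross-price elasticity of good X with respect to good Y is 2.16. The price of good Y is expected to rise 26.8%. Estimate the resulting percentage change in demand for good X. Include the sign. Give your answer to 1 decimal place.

%ΔQ ≈ ε × %ΔP of good Y = 2.16 × (26.8%) = 57.9%.
Demand for good X rises by about 57.9%.

57.9%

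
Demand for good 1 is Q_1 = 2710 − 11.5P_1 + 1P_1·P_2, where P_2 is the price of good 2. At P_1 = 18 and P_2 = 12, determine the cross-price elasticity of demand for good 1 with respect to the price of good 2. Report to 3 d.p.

At P_1 = 18 and P_2 = 12: Q_1 = 2719.
∂Q_1/∂P_2 = 1P_1 = 1(18) = 18.0000.
ε = (∂Q_1/∂P_2)(P_2/Q_1) = 18.0000 × (12/2719) ≈ 0.079.

0.079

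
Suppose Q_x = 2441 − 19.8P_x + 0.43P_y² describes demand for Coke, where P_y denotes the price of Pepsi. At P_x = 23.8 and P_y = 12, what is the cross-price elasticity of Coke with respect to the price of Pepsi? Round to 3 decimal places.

0.061

At P_x = 23.8 and P_y = 12: Q_x = 2031.68.
∂Q_x/∂P_y = 0.86P_y = 0.86(12) = 10.3200.
ε = (∂Q_x/∂P_y)(P_y/Q_x) = 10.3200 × (12/2031.68) ≈ 0.061.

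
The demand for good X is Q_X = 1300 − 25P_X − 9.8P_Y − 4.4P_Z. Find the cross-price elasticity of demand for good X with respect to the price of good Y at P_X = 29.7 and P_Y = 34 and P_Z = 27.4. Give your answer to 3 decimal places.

-3.212

At P_X = 29.7 and P_Y = 34 and P_Z = 27.4: Q_X = 103.74.
∂Q_X/∂P_Y = -9.8.
ε = (∂Q_X/∂P_Y)(P_Y/Q_X) = -9.8 × (34/103.74) ≈ -3.212.
Since ε < 0, good X and good Y are complements.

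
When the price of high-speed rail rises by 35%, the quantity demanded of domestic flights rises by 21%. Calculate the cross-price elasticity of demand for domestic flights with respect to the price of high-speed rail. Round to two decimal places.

0.60

ε = (%ΔQ of domestic flights) / (%ΔP of high-speed rail) = (21%) / (35%) ≈ 0.60.
Positive cross-price elasticity: substitutes.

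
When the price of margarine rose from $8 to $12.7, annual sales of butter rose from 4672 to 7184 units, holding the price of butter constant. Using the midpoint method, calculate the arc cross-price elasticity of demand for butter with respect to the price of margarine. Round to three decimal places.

0.933

ΔQ_A = 7184 − 4672 = 2512; ΔP_B = 12.7 − 8 = 4.7.
Midpoints: Q̄_A = 5928.0, P̄_B = 10.35.
ε = (ΔQ_A/Q̄_A)/(ΔP_B/P̄_B) = (2512/5928.0)/(4.7/10.35) ≈ 0.933.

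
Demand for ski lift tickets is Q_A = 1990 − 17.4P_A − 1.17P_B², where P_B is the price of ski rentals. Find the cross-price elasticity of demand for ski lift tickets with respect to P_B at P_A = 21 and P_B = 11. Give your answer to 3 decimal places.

At P_A = 21 and P_B = 11: Q_A = 1483.03.
∂Q_A/∂P_B = -2.34P_B = -2.34(11) = -25.7400.
ε = (∂Q_A/∂P_B)(P_B/Q_A) = -25.7400 × (11/1483.03) ≈ -0.191.

-0.191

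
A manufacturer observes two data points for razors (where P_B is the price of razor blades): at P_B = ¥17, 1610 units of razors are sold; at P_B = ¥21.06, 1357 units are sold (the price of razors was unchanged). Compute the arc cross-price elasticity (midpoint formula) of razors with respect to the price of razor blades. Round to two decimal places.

-0.80

ΔQ_A = 1357 − 1610 = -253; ΔP_B = 21.06 − 17 = 4.06.
Midpoints: Q̄_A = 1483.5, P̄_B = 19.03.
ε = (ΔQ_A/Q̄_A)/(ΔP_B/P̄_B) = (-253/1483.5)/(4.06/19.03) ≈ -0.80.
ε < 0: razors and razor blades are complements.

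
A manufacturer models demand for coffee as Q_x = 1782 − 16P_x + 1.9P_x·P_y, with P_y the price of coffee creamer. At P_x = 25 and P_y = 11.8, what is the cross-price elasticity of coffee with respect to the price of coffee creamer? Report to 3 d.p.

At P_x = 25 and P_y = 11.8: Q_x = 1942.5.
∂Q_x/∂P_y = 1.9P_x = 1.9(25) = 47.5000.
ε = (∂Q_x/∂P_y)(P_y/Q_x) = 47.5000 × (11.8/1942.5) ≈ 0.289.
ε > 0: substitutes.

0.289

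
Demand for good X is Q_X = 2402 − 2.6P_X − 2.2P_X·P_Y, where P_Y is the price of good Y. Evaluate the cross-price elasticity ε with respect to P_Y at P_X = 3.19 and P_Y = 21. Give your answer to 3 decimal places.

At P_X = 3.19 and P_Y = 21: Q_X = 2246.328.
∂Q_X/∂P_Y = -2.2P_X = -2.2(3.19) = -7.0180.
ε = (∂Q_X/∂P_Y)(P_Y/Q_X) = -7.0180 × (21/2246.328) ≈ -0.066.

-0.066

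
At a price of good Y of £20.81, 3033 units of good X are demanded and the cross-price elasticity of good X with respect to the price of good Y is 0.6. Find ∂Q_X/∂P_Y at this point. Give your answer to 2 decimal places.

87.45

ε = (∂Q_X/∂P_Y)·(P_Y/Q_X) ⇒ ∂Q_X/∂P_Y = ε·Q_X/P_Y = 0.6 × 3033/20.81 ≈ 87.45.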